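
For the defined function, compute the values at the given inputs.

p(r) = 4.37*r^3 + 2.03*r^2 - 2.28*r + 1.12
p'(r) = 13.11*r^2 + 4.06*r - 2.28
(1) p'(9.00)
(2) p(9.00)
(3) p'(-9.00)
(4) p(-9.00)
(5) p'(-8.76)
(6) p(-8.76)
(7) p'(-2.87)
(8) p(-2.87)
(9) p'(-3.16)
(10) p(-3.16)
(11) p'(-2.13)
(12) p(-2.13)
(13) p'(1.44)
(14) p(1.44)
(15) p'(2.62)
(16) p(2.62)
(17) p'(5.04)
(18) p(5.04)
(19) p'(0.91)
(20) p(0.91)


(1) = 1096.17
(2) = 3330.76
(3) = 1023.09
(4) = -2999.66
(5) = 968.18
(6) = -2760.74
(7) = 94.05
(8) = -78.92
(9) = 115.80
(10) = -109.30
(11) = 48.55
(12) = -27.04
(13) = 30.75
(14) = 15.09
(15) = 98.35
(16) = 87.67
(17) = 351.20
(18) = 600.66
(19) = 12.27
(20) = 4.02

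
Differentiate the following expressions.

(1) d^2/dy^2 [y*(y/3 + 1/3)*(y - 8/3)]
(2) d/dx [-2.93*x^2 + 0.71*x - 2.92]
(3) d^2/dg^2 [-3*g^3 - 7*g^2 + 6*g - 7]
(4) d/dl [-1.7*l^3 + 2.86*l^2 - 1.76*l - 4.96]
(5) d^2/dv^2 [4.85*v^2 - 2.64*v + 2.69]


(1) = 2*y - 10/9
(2) = 0.71 - 5.86*x
(3) = -18*g - 14
(4) = -5.1*l^2 + 5.72*l - 1.76
(5) = 9.70000000000000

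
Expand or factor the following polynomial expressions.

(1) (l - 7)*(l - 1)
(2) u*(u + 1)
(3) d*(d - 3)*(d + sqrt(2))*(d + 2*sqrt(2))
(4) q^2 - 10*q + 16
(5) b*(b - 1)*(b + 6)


(1) = l^2 - 8*l + 7
(2) = u^2 + u
(3) = d^4 - 3*d^3 + 3*sqrt(2)*d^3 - 9*sqrt(2)*d^2 + 4*d^2 - 12*d
(4) = (q - 8)*(q - 2)
(5) = b^3 + 5*b^2 - 6*b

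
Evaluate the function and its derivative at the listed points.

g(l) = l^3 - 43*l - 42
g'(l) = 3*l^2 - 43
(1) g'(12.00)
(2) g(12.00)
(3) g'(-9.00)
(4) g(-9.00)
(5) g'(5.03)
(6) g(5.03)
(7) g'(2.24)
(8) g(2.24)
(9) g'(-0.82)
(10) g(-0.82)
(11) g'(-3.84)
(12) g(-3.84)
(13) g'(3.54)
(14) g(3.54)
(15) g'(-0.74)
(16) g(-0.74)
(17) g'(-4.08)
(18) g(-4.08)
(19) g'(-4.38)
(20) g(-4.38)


(1) = 389.00
(2) = 1170.00
(3) = 200.00
(4) = -384.00
(5) = 32.90
(6) = -131.03
(7) = -27.95
(8) = -127.08
(9) = -40.98
(10) = -7.29
(11) = 1.24
(12) = 66.50
(13) = -5.41
(14) = -149.86
(15) = -41.36
(16) = -10.59
(17) = 6.94
(18) = 65.52
(19) = 14.55
(20) = 62.31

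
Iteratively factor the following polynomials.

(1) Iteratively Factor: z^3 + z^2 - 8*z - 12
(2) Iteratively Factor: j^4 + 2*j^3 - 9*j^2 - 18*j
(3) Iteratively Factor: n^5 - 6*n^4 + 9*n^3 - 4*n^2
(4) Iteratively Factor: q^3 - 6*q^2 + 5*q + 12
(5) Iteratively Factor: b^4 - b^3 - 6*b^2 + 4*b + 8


(1) = (z - 3)*(z^2 + 4*z + 4) = (z - 3)*(z + 2)*(z + 2)
(2) = (j + 2)*(j^3 - 9*j) = (j - 3)*(j + 2)*(j^2 + 3*j) = (j - 3)*(j + 2)*(j + 3)*(j)
(3) = (n - 4)*(n^4 - 2*n^3 + n^2) = (n - 4)*(n - 1)*(n^3 - n^2) = n*(n - 4)*(n - 1)*(n^2 - n) = n*(n - 4)*(n - 1)^2*(n)
(4) = (q + 1)*(q^2 - 7*q + 12) = (q - 4)*(q + 1)*(q - 3)
(5) = (b - 2)*(b^3 + b^2 - 4*b - 4) = (b - 2)*(b + 2)*(b^2 - b - 2) = (b - 2)^2*(b + 2)*(b + 1)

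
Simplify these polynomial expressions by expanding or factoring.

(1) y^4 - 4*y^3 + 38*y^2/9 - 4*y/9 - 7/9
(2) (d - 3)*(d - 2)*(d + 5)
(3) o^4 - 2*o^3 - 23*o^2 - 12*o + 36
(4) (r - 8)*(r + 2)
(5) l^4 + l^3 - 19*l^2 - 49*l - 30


(1) = (y - 7/3)*(y - 1)^2*(y + 1/3)
(2) = d^3 - 19*d + 30
(3) = (o - 6)*(o - 1)*(o + 2)*(o + 3)
(4) = r^2 - 6*r - 16
(5) = (l - 5)*(l + 1)*(l + 2)*(l + 3)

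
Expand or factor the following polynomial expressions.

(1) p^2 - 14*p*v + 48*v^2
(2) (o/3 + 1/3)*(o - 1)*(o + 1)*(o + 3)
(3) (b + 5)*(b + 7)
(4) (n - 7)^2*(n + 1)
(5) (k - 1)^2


(1) = (p - 8*v)*(p - 6*v)
(2) = o^4/3 + 4*o^3/3 + 2*o^2/3 - 4*o/3 - 1
(3) = b^2 + 12*b + 35
(4) = n^3 - 13*n^2 + 35*n + 49
(5) = k^2 - 2*k + 1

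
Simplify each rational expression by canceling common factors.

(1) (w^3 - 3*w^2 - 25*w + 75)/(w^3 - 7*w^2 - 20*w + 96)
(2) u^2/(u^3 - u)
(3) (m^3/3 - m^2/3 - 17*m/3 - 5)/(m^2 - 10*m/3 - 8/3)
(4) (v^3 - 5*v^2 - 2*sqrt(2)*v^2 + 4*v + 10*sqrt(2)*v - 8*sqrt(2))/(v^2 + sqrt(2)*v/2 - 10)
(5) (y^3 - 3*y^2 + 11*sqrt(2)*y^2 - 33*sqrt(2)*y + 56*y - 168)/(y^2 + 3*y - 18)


(1) = (w^2 - 25)/(w^2 - 4*w - 32)
(2) = u/(u^2 - 1)
(3) = (m^3 - m^2 - 17*m - 15)/(3*m^2 - 10*m - 8)
(4) = (2*v^2 - 10*v + 8)/(2*v + 5*sqrt(2))
(5) = (y^2 + 11*sqrt(2)*y + 56)/(y + 6)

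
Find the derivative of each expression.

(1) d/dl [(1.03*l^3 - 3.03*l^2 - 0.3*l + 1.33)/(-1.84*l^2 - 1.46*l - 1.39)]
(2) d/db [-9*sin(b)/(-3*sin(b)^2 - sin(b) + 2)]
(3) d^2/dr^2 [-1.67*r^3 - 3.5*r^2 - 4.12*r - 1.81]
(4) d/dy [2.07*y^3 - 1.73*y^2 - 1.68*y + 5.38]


(1) = (-1.8952*l^4 - 3.0076*l^3 - 0.4233*l^2 + 13.3178*l + 2.3588)/(3.3856*l^4 + 5.3728*l^3 + 7.2468*l^2 + 4.0588*l + 1.9321)
(2) = 9*(3*cos(b)^2 - 5)*cos(b)/(3*sin(b)^2 + sin(b) - 2)^2
(3) = -10.02*r - 7.0
(4) = 6.21*y^2 - 3.46*y - 1.68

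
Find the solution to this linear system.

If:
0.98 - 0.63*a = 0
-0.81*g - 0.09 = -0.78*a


Then:
a = 1.56
g = 1.39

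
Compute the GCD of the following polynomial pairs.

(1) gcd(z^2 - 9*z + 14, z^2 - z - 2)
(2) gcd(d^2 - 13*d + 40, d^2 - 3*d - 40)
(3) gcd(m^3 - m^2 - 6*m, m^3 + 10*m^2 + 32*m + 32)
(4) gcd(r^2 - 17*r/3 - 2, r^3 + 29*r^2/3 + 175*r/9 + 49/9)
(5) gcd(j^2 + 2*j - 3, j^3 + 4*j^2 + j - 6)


(1) = gcd((z - 7)*(z - 2), (z - 2)*(z + 1)) = z - 2
(2) = d - 8
(3) = m + 2
(4) = gcd((r - 6)*(r + 1/3), (r + 1/3)*(r + 7/3)*(r + 7)) = r + 1/3
(5) = j^2 + 2*j - 3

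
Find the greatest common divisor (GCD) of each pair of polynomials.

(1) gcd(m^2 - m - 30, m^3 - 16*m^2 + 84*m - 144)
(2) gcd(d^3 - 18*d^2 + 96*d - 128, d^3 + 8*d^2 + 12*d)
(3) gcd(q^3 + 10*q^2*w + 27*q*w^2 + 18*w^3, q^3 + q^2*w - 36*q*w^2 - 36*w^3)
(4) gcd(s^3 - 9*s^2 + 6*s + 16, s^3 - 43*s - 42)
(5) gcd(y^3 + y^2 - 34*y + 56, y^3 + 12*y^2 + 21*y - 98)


(1) = gcd((m - 6)*(m + 5), (m - 6)^2*(m - 4)) = m - 6
(2) = gcd((d - 8)^2*(d - 2), d*(d + 2)*(d + 6)) = 1
(3) = q^2 + 7*q*w + 6*w^2
(4) = s + 1
(5) = gcd((y - 4)*(y - 2)*(y + 7), (y - 2)*(y + 7)^2) = y^2 + 5*y - 14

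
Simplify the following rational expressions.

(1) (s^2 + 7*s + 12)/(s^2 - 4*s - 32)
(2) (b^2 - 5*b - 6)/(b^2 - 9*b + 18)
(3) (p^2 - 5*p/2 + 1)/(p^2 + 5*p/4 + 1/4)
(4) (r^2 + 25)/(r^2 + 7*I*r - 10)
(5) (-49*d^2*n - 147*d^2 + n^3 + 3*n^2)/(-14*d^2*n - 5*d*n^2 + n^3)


(1) = (s + 3)/(s - 8)
(2) = (b + 1)/(b - 3)
(3) = (4*p^2 - 10*p + 4)/(4*p^2 + 5*p + 1)
(4) = (r - 5*I)/(r + 2*I)
(5) = (7*d*n + 21*d + n^2 + 3*n)/(2*d*n + n^2)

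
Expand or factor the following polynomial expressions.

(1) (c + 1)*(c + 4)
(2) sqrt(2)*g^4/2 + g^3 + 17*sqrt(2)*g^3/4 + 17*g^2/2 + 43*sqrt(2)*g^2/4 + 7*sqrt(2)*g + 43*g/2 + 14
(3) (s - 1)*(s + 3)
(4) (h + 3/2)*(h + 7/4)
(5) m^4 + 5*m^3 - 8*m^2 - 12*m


(1) = c^2 + 5*c + 4
(2) = (g/2 + sqrt(2)/2)*(g + 7/2)*(g + 4)*(sqrt(2)*g + sqrt(2))
(3) = s^2 + 2*s - 3
(4) = h^2 + 13*h/4 + 21/8
(5) = m*(m - 2)*(m + 1)*(m + 6)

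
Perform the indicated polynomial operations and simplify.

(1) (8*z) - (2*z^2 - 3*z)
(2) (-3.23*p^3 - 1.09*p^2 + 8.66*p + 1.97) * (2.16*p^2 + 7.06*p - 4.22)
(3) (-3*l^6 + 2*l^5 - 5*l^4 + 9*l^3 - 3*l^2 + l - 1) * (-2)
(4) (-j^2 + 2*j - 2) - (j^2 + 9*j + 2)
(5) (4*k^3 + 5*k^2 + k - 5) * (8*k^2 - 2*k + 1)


(1) = -2*z^2 + 11*z
(2) = -6.9768*p^5 - 25.1582*p^4 + 24.6408*p^3 + 69.9946*p^2 - 22.637*p - 8.3134
(3) = 6*l^6 - 4*l^5 + 10*l^4 - 18*l^3 + 6*l^2 - 2*l + 2
(4) = -2*j^2 - 7*j - 4
(5) = 32*k^5 + 32*k^4 + 2*k^3 - 37*k^2 + 11*k - 5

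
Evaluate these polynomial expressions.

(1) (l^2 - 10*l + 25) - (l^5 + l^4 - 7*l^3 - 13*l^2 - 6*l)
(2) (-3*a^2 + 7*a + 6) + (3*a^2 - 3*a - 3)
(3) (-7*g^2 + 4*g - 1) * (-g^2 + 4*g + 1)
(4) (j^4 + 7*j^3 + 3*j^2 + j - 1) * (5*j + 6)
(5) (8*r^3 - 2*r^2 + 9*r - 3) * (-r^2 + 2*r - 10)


(1) = -l^5 - l^4 + 7*l^3 + 14*l^2 - 4*l + 25
(2) = 4*a + 3
(3) = 7*g^4 - 32*g^3 + 10*g^2 - 1
(4) = 5*j^5 + 41*j^4 + 57*j^3 + 23*j^2 + j - 6
(5) = -8*r^5 + 18*r^4 - 93*r^3 + 41*r^2 - 96*r + 30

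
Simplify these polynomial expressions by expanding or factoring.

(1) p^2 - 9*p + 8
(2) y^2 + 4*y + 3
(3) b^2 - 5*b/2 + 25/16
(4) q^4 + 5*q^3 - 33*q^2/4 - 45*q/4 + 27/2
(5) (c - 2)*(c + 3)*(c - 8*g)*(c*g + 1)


(1) = (p - 8)*(p - 1)
(2) = (y + 1)*(y + 3)
(3) = (b - 5/4)^2
(4) = (q - 3/2)*(q - 1)*(q + 3/2)*(q + 6)
(5) = c^4*g - 8*c^3*g^2 + c^3*g + c^3 - 8*c^2*g^2 - 14*c^2*g + c^2 + 48*c*g^2 - 8*c*g - 6*c + 48*g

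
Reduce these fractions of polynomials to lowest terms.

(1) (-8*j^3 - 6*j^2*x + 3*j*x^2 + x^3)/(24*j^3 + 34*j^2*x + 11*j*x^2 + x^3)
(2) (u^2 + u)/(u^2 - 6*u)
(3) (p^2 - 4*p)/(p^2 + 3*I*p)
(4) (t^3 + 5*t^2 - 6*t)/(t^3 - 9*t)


(1) = (-2*j + x)/(6*j + x)
(2) = (u + 1)/(u - 6)
(3) = (p - 4)/(p + 3*I)
(4) = (t^2 + 5*t - 6)/(t^2 - 9)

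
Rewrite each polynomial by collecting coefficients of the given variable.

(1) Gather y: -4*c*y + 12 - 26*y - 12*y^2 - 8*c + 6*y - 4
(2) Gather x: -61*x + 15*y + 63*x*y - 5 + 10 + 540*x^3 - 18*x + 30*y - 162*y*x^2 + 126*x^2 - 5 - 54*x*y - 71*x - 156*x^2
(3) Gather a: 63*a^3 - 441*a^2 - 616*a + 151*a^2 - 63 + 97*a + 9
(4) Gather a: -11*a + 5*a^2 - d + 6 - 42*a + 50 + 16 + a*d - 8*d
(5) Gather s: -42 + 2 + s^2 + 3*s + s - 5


(1) = -8*c - 12*y^2 + y*(-4*c - 20) + 8
(2) = 540*x^3 + x^2*(-162*y - 30) + x*(9*y - 150) + 45*y
(3) = 63*a^3 - 290*a^2 - 519*a - 54
(4) = 5*a^2 + a*(d - 53) - 9*d + 72
(5) = s^2 + 4*s - 45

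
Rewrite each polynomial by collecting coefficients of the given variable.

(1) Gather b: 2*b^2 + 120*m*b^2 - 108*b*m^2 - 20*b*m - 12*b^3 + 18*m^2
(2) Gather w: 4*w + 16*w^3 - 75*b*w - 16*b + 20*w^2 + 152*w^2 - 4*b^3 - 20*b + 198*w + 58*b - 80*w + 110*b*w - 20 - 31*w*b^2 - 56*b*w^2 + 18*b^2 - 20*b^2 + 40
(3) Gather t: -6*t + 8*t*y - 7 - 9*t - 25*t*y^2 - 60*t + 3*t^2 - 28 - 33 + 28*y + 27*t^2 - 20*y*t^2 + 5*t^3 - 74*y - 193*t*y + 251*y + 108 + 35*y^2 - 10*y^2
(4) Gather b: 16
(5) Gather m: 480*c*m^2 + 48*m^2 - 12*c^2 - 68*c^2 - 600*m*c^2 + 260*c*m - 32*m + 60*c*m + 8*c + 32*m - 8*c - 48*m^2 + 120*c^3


(1) = -12*b^3 + b^2*(120*m + 2) + b*(-108*m^2 - 20*m) + 18*m^2
(2) = -4*b^3 - 2*b^2 + 22*b + 16*w^3 + w^2*(172 - 56*b) + w*(-31*b^2 + 35*b + 122) + 20
(3) = 5*t^3 + t^2*(30 - 20*y) + t*(-25*y^2 - 185*y - 75) + 25*y^2 + 205*y + 40
(4) = 16
(5) = 120*c^3 - 80*c^2 + 480*c*m^2 + m*(-600*c^2 + 320*c)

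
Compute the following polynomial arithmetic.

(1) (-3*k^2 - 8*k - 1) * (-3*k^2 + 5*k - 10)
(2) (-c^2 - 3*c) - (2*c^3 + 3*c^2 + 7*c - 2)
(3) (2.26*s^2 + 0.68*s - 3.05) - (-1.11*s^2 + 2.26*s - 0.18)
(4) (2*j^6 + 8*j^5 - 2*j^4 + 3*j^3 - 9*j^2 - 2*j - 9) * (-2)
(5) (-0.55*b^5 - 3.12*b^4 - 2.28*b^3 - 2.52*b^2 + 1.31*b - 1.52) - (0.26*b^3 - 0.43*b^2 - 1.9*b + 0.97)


(1) = 9*k^4 + 9*k^3 - 7*k^2 + 75*k + 10
(2) = -2*c^3 - 4*c^2 - 10*c + 2
(3) = 3.37*s^2 - 1.58*s - 2.87
(4) = -4*j^6 - 16*j^5 + 4*j^4 - 6*j^3 + 18*j^2 + 4*j + 18
(5) = -0.55*b^5 - 3.12*b^4 - 2.54*b^3 - 2.09*b^2 + 3.21*b - 2.49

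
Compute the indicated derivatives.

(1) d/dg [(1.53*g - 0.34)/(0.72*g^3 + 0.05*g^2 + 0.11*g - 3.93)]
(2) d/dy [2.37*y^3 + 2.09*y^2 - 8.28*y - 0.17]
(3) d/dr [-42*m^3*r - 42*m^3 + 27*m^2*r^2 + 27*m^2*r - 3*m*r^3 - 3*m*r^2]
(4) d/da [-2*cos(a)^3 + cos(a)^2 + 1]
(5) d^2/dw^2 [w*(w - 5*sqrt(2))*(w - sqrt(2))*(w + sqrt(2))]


(1) = (-2.2032*g^3 + 0.6579*g^2 + 0.034*g - 5.9755)/(0.5184*g^6 + 0.072*g^5 + 0.1609*g^4 - 5.6482*g^3 - 0.3809*g^2 - 0.8646*g + 15.4449)
(2) = 7.11*y^2 + 4.18*y - 8.28
(3) = 3*m*(-14*m^2 + 18*m*r + 9*m - 3*r^2 - 2*r)
(4) = 2*(3*cos(a) - 1)*sin(a)*cos(a)
(5) = 12*w^2 - 30*sqrt(2)*w - 4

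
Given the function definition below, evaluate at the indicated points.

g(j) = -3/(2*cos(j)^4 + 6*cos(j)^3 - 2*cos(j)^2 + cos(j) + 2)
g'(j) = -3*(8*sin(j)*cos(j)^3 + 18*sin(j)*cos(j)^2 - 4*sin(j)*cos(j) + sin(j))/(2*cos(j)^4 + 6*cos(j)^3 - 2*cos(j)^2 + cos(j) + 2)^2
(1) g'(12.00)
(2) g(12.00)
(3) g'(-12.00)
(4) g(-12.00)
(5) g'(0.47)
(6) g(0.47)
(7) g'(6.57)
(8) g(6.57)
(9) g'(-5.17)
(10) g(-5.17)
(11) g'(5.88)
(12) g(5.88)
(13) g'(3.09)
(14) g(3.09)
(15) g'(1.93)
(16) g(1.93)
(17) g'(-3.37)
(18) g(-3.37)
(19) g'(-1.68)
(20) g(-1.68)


(1) = 0.67
(2) = -0.50
(3) = -0.67
(4) = -0.50
(5) = -0.51
(6) = -0.44
(7) = -0.27
(8) = -0.37
(9) = -1.32
(10) = -1.13
(11) = 0.41
(12) = -0.41
(13) = -0.09
(14) = 0.60
(15) = -8.77
(16) = -2.56
(17) = -0.46
(18) = 0.65
(19) = 1.41
(20) = -1.61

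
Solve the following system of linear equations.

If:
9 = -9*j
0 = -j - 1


Then:
j = -1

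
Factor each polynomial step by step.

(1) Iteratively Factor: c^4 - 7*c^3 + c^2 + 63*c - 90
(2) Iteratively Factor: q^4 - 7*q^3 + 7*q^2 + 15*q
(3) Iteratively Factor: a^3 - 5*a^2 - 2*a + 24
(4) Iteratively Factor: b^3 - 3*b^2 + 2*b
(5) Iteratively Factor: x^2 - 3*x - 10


(1) = (c - 2)*(c^3 - 5*c^2 - 9*c + 45) = (c - 5)*(c - 2)*(c^2 - 9) = (c - 5)*(c - 3)*(c - 2)*(c + 3)
(2) = (q + 1)*(q^3 - 8*q^2 + 15*q) = (q - 3)*(q + 1)*(q^2 - 5*q) = q*(q - 3)*(q + 1)*(q - 5)
(3) = (a - 4)*(a^2 - a - 6) = (a - 4)*(a - 3)*(a + 2)
(4) = (b - 2)*(b^2 - b) = (b - 2)*(b - 1)*(b)
(5) = (x - 5)*(x + 2)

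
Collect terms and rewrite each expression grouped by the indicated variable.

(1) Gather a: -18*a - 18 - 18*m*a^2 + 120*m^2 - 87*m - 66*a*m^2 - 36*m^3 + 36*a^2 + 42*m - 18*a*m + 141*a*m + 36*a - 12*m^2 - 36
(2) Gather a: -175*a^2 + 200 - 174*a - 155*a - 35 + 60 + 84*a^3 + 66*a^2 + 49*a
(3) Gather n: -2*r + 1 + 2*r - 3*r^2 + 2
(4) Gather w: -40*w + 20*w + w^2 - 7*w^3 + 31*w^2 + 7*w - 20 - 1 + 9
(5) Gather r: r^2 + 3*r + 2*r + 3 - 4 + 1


(1) = a^2*(36 - 18*m) + a*(-66*m^2 + 123*m + 18) - 36*m^3 + 108*m^2 - 45*m - 54
(2) = 84*a^3 - 109*a^2 - 280*a + 225
(3) = 3 - 3*r^2
(4) = -7*w^3 + 32*w^2 - 13*w - 12
(5) = r^2 + 5*r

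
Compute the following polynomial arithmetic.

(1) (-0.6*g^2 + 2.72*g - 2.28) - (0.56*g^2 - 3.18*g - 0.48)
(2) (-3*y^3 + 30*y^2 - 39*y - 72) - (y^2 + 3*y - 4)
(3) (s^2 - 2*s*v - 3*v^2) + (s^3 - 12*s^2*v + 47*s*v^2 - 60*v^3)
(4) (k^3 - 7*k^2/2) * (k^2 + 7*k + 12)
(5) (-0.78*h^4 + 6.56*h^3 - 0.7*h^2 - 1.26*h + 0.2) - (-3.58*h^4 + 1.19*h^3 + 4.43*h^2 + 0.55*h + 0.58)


(1) = -1.16*g^2 + 5.9*g - 1.8
(2) = -3*y^3 + 29*y^2 - 42*y - 68
(3) = s^3 - 12*s^2*v + s^2 + 47*s*v^2 - 2*s*v - 60*v^3 - 3*v^2
(4) = k^5 + 7*k^4/2 - 25*k^3/2 - 42*k^2
(5) = 2.8*h^4 + 5.37*h^3 - 5.13*h^2 - 1.81*h - 0.38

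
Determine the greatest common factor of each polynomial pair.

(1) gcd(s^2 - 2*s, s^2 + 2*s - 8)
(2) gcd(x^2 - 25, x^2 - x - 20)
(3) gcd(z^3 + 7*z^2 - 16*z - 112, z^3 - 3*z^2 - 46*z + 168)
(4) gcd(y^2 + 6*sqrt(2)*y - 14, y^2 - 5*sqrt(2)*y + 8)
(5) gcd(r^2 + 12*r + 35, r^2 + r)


(1) = s - 2
(2) = x - 5
(3) = gcd((z - 4)*(z + 4)*(z + 7), (z - 6)*(z - 4)*(z + 7)) = z^2 + 3*z - 28
(4) = y - sqrt(2)
(5) = 1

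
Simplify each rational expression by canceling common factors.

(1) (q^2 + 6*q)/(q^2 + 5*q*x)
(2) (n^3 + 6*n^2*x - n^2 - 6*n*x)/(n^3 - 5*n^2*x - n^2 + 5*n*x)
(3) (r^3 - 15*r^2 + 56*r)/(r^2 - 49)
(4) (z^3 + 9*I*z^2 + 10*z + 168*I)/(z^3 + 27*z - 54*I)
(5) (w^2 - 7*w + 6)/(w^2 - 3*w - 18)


(1) = (q + 6)/(q + 5*x)
(2) = (-n - 6*x)/(-n + 5*x)
(3) = (r^2 - 8*r)/(r + 7)
(4) = (z^2 + 3*I*z + 28)/(z^2 - 6*I*z - 9)
(5) = (w - 1)/(w + 3)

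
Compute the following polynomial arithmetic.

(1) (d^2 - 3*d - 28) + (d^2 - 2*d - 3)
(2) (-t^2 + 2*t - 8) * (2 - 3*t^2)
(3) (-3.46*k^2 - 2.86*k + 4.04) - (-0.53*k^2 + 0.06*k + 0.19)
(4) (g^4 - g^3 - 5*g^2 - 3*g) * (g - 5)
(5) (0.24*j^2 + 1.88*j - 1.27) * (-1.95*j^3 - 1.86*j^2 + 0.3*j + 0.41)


(1) = 2*d^2 - 5*d - 31
(2) = 3*t^4 - 6*t^3 + 22*t^2 + 4*t - 16
(3) = -2.93*k^2 - 2.92*k + 3.85
(4) = g^5 - 6*g^4 + 22*g^2 + 15*g
(5) = -0.468*j^5 - 4.1124*j^4 - 0.9483*j^3 + 3.0246*j^2 + 0.3898*j - 0.5207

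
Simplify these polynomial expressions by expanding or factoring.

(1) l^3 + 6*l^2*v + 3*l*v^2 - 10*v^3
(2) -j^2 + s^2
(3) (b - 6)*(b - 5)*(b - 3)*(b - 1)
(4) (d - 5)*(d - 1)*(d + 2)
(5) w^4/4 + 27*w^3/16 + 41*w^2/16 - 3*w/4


(1) = (l - v)*(l + 2*v)*(l + 5*v)
(2) = (-j + s)*(j + s)
(3) = b^4 - 15*b^3 + 77*b^2 - 153*b + 90
(4) = d^3 - 4*d^2 - 7*d + 10
(5) = w*(w/4 + 1)*(w - 1/4)*(w + 3)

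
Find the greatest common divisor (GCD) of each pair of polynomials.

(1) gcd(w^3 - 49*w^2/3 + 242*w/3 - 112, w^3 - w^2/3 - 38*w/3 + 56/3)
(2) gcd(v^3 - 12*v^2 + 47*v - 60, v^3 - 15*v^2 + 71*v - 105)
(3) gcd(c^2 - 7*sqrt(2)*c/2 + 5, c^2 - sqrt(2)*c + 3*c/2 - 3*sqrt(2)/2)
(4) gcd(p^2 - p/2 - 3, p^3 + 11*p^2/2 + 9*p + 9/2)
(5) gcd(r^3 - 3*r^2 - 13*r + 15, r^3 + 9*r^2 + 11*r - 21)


(1) = w - 7/3
(2) = v^2 - 8*v + 15
(3) = gcd((c - 5*sqrt(2)/2)*(c - sqrt(2)), (c + 3/2)*(c - sqrt(2))) = c - sqrt(2)
(4) = gcd((p - 2)*(p + 3/2), (p + 1)*(p + 3/2)*(p + 3)) = p + 3/2
(5) = r^2 + 2*r - 3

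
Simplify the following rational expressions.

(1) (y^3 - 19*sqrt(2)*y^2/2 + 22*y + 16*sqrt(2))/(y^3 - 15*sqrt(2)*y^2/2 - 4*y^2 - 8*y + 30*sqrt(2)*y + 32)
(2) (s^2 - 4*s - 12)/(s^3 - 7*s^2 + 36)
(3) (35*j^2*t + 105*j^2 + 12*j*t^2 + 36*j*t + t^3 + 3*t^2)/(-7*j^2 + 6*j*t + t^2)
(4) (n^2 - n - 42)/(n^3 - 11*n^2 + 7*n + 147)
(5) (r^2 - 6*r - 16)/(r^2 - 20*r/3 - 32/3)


(1) = (4*y - 8*sqrt(2))/(4*y - 16)
(2) = 1/(s - 3)
(3) = (5*j*t + 15*j + t^2 + 3*t)/(-j + t)
(4) = (n + 6)/(n^2 - 4*n - 21)
(5) = (3*r + 6)/(3*r + 4)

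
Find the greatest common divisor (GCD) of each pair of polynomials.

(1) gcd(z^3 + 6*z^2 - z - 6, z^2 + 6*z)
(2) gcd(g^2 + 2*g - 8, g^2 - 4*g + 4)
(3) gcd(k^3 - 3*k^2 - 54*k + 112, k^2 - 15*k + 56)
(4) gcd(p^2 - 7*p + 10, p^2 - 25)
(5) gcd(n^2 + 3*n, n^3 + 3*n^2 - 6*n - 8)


(1) = z + 6
(2) = gcd((g - 2)*(g + 4), (g - 2)^2) = g - 2
(3) = k - 8
(4) = p - 5
(5) = 1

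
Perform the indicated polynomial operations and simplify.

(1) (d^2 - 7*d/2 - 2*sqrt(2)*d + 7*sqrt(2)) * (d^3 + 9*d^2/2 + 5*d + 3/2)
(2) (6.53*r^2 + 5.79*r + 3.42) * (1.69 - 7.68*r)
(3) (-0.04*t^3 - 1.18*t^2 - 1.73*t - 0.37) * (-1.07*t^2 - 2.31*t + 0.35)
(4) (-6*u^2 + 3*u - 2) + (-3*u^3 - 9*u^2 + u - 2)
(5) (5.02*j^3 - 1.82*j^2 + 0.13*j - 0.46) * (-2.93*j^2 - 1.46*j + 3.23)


(1) = d^5 - 2*sqrt(2)*d^4 + d^4 - 43*d^3/4 - 2*sqrt(2)*d^3 - 16*d^2 + 43*sqrt(2)*d^2/2 - 21*d/4 + 32*sqrt(2)*d + 21*sqrt(2)/2
(2) = -50.1504*r^3 - 33.4315*r^2 - 16.4805*r + 5.7798
(3) = 0.0428*t^5 + 1.355*t^4 + 4.5629*t^3 + 3.9792*t^2 + 0.2492*t - 0.1295
(4) = -3*u^3 - 15*u^2 + 4*u - 4
(5) = -14.7086*j^5 - 1.9966*j^4 + 18.4909*j^3 - 4.7206*j^2 + 1.0915*j - 1.4858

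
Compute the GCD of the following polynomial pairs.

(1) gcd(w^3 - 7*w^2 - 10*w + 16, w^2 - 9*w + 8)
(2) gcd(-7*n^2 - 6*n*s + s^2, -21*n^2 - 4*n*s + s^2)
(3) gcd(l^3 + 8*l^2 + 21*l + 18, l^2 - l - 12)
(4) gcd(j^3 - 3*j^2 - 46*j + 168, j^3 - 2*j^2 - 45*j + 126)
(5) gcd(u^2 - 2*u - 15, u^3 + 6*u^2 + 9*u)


(1) = gcd((w - 8)*(w - 1)*(w + 2), (w - 8)*(w - 1)) = w^2 - 9*w + 8
(2) = gcd((-7*n + s)*(n + s), (-7*n + s)*(3*n + s)) = -7*n + s
(3) = gcd((l + 2)*(l + 3)^2, (l - 4)*(l + 3)) = l + 3
(4) = gcd((j - 6)*(j - 4)*(j + 7), (j - 6)*(j - 3)*(j + 7)) = j^2 + j - 42
(5) = gcd((u - 5)*(u + 3), u*(u + 3)^2) = u + 3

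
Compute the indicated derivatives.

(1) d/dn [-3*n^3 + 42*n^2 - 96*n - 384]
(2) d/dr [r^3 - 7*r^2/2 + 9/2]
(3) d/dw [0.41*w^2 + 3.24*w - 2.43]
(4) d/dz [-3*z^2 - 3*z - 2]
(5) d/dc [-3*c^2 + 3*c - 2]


(1) = -9*n^2 + 84*n - 96
(2) = r*(3*r - 7)
(3) = 0.82*w + 3.24
(4) = -6*z - 3
(5) = 3 - 6*c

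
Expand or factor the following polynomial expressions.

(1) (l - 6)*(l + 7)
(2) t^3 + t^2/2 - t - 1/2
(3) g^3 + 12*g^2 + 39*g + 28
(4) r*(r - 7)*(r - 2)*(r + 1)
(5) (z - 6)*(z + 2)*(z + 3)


(1) = l^2 + l - 42
(2) = (t - 1)*(t + 1/2)*(t + 1)
(3) = (g + 1)*(g + 4)*(g + 7)
(4) = r^4 - 8*r^3 + 5*r^2 + 14*r
(5) = z^3 - z^2 - 24*z - 36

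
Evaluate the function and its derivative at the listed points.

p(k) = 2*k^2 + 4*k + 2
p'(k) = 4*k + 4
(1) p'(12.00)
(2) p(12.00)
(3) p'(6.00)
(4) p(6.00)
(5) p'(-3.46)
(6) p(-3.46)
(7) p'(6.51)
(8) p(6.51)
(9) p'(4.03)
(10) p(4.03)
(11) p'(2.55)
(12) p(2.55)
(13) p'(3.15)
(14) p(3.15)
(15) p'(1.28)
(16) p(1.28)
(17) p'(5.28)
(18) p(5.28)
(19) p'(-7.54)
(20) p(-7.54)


(1) = 52.00
(2) = 338.00
(3) = 28.00
(4) = 98.00
(5) = -9.84
(6) = 12.10
(7) = 30.04
(8) = 112.80
(9) = 20.12
(10) = 50.60
(11) = 14.20
(12) = 25.20
(13) = 16.60
(14) = 34.45
(15) = 9.12
(16) = 10.40
(17) = 25.12
(18) = 78.88
(19) = -26.16
(20) = 85.54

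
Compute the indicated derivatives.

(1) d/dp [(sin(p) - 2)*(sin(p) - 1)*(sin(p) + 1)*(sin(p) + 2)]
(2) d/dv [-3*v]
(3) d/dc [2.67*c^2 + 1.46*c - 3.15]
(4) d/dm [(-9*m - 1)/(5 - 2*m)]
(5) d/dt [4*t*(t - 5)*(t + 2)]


(1) = -4*sin(2*p) - sin(4*p)/2
(2) = -3
(3) = 5.34*c + 1.46
(4) = -47/(2*m - 5)^2
(5) = 12*t^2 - 24*t - 40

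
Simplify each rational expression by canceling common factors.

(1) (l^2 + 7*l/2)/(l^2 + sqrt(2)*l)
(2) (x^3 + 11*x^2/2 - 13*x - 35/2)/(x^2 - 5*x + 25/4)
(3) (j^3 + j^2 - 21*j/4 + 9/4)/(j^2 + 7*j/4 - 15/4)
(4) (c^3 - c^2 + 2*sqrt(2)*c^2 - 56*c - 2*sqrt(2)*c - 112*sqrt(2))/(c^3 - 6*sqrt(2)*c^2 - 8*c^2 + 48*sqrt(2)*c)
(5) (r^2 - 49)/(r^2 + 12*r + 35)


(1) = (2*l + 7)/(2*l + 2*sqrt(2))
(2) = (2*x^2 + 16*x + 14)/(2*x - 5)
(3) = (4*j^2 - 8*j + 3)/(4*j - 5)
(4) = (c^2 + c*(2*sqrt(2) + 7) + 14*sqrt(2))/(c^2 - 6*sqrt(2)*c)
(5) = (r - 7)/(r + 5)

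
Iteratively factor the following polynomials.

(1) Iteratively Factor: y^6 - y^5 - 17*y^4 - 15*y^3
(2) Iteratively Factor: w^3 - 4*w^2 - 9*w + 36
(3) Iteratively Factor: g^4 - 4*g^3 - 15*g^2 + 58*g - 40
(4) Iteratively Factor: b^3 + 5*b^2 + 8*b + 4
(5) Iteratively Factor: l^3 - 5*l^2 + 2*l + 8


(1) = (y)*(y^5 - y^4 - 17*y^3 - 15*y^2) = y*(y + 3)*(y^4 - 4*y^3 - 5*y^2) = y^2*(y + 3)*(y^3 - 4*y^2 - 5*y) = y^2*(y + 1)*(y + 3)*(y^2 - 5*y) = y^3*(y + 1)*(y + 3)*(y - 5)
(2) = (w + 3)*(w^2 - 7*w + 12) = (w - 3)*(w + 3)*(w - 4)
(3) = (g + 4)*(g^3 - 8*g^2 + 17*g - 10) = (g - 5)*(g + 4)*(g^2 - 3*g + 2) = (g - 5)*(g - 2)*(g + 4)*(g - 1)
(4) = (b + 1)*(b^2 + 4*b + 4) = (b + 1)*(b + 2)*(b + 2)
(5) = (l - 4)*(l^2 - l - 2) = (l - 4)*(l - 2)*(l + 1)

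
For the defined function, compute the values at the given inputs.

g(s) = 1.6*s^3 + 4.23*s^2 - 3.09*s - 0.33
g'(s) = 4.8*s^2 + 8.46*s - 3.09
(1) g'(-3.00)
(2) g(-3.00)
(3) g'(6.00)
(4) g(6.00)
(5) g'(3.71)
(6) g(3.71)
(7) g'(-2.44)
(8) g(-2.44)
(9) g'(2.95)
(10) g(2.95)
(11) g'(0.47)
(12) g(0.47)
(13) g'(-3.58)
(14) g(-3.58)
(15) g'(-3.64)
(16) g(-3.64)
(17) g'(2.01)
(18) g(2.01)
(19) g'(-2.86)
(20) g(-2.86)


(1) = 14.73
(2) = 3.81
(3) = 220.47
(4) = 479.01
(5) = 94.36
(6) = 128.13
(7) = 4.84
(8) = 9.15
(9) = 63.64
(10) = 68.44
(11) = 1.95
(12) = -0.68
(13) = 28.14
(14) = -8.47
(15) = 29.71
(16) = -10.20
(17) = 33.31
(18) = 23.54
(19) = 11.98
(20) = 5.68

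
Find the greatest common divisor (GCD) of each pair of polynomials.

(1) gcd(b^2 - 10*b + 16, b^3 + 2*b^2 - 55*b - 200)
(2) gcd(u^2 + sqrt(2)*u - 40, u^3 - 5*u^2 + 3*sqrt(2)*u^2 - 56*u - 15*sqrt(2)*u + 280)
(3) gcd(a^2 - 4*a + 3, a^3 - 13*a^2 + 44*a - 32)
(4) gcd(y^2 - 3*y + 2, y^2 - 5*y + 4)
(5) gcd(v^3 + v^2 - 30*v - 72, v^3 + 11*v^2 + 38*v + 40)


(1) = b - 8
(2) = u - 4*sqrt(2)
(3) = gcd((a - 3)*(a - 1), (a - 8)*(a - 4)*(a - 1)) = a - 1
(4) = gcd((y - 2)*(y - 1), (y - 4)*(y - 1)) = y - 1
(5) = gcd((v - 6)*(v + 3)*(v + 4), (v + 2)*(v + 4)*(v + 5)) = v + 4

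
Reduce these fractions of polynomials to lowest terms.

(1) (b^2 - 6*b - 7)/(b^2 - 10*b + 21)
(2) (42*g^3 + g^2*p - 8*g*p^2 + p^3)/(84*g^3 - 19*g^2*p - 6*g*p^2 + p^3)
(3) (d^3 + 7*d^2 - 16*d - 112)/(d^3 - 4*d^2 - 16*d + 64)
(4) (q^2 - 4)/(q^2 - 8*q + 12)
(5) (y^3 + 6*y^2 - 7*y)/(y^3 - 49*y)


(1) = (b + 1)/(b - 3)
(2) = (2*g + p)/(4*g + p)
(3) = (d + 7)/(d - 4)
(4) = (q + 2)/(q - 6)
(5) = (y - 1)/(y - 7)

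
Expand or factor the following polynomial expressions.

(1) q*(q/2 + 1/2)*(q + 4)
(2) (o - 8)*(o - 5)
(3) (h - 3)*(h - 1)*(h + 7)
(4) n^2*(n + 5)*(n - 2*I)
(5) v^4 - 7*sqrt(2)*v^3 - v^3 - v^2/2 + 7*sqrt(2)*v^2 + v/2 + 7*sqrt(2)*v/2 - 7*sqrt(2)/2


(1) = q^3/2 + 5*q^2/2 + 2*q
(2) = o^2 - 13*o + 40
(3) = h^3 + 3*h^2 - 25*h + 21
(4) = n^4 + 5*n^3 - 2*I*n^3 - 10*I*n^2
(5) = (v - 1)*(v - 7*sqrt(2))*(v - sqrt(2)/2)*(v + sqrt(2)/2)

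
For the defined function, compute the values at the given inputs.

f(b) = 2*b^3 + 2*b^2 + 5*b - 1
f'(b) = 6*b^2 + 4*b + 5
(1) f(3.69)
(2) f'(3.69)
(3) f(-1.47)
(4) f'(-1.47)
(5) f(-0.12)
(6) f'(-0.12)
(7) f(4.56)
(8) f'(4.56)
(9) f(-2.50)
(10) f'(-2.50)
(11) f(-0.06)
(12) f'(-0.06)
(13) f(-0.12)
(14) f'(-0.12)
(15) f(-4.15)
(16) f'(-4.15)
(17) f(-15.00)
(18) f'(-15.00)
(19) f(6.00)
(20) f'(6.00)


(1) = 145.17
(2) = 101.46
(3) = -10.38
(4) = 12.09
(5) = -1.57
(6) = 4.61
(7) = 253.02
(8) = 148.00
(9) = -32.25
(10) = 32.50
(11) = -1.29
(12) = 4.78
(13) = -1.57
(14) = 4.61
(15) = -130.25
(16) = 91.74
(17) = -6376.00
(18) = 1295.00
(19) = 533.00
(20) = 245.00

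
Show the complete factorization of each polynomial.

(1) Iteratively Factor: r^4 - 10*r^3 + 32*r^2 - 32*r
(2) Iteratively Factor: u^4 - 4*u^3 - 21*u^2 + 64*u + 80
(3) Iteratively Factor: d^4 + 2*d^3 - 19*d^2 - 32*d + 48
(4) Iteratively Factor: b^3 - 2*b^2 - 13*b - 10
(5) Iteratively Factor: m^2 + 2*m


(1) = (r - 4)*(r^3 - 6*r^2 + 8*r) = r*(r - 4)*(r^2 - 6*r + 8) = r*(r - 4)*(r - 2)*(r - 4)
(2) = (u + 1)*(u^3 - 5*u^2 - 16*u + 80) = (u + 1)*(u + 4)*(u^2 - 9*u + 20) = (u - 5)*(u + 1)*(u + 4)*(u - 4)
(3) = (d + 3)*(d^3 - d^2 - 16*d + 16) = (d - 4)*(d + 3)*(d^2 + 3*d - 4) = (d - 4)*(d - 1)*(d + 3)*(d + 4)
(4) = (b + 1)*(b^2 - 3*b - 10) = (b + 1)*(b + 2)*(b - 5)
(5) = (m + 2)*(m)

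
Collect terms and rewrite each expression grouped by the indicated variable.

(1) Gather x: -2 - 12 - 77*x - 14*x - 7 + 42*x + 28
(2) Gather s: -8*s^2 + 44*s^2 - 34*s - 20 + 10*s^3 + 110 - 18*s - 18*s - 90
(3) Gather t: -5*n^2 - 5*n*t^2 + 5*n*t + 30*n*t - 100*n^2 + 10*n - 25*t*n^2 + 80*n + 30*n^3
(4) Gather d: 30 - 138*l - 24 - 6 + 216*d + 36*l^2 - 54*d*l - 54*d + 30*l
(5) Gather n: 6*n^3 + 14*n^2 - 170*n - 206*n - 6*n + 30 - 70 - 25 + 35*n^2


(1) = 7 - 49*x
(2) = 10*s^3 + 36*s^2 - 70*s
(3) = 30*n^3 - 105*n^2 - 5*n*t^2 + 90*n + t*(-25*n^2 + 35*n)
(4) = d*(162 - 54*l) + 36*l^2 - 108*l
(5) = 6*n^3 + 49*n^2 - 382*n - 65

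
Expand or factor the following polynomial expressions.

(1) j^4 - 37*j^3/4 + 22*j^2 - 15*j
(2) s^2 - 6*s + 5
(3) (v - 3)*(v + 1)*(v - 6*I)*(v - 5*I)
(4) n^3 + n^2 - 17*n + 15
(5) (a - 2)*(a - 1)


(1) = j*(j - 6)*(j - 2)*(j - 5/4)
(2) = (s - 5)*(s - 1)
(3) = v^4 - 2*v^3 - 11*I*v^3 - 33*v^2 + 22*I*v^2 + 60*v + 33*I*v + 90
(4) = (n - 3)*(n - 1)*(n + 5)
(5) = a^2 - 3*a + 2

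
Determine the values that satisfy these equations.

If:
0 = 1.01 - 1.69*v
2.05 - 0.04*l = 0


Then:
l = 51.25
v = 0.60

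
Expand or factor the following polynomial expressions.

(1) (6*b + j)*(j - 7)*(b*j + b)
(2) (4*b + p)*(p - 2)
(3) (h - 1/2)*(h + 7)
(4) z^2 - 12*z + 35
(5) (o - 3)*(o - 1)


(1) = 6*b^2*j^2 - 36*b^2*j - 42*b^2 + b*j^3 - 6*b*j^2 - 7*b*j
(2) = 4*b*p - 8*b + p^2 - 2*p
(3) = h^2 + 13*h/2 - 7/2
(4) = (z - 7)*(z - 5)
(5) = o^2 - 4*o + 3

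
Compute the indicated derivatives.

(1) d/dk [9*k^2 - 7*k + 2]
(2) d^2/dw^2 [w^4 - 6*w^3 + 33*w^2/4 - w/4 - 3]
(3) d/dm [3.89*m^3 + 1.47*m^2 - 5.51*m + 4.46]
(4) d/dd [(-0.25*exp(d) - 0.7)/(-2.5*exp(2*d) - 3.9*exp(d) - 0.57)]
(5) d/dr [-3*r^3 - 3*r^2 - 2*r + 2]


(1) = 18*k - 7
(2) = 12*w^2 - 36*w + 33/2
(3) = 11.67*m^2 + 2.94*m - 5.51
(4) = (-(0.25*exp(d) + 0.7)*(5.0*exp(d) + 3.9) + 0.625*exp(2*d) + 0.975*exp(d) + 0.1425)*exp(d)/(2.5*exp(2*d) + 3.9*exp(d) + 0.57)^2
(5) = -9*r^2 - 6*r - 2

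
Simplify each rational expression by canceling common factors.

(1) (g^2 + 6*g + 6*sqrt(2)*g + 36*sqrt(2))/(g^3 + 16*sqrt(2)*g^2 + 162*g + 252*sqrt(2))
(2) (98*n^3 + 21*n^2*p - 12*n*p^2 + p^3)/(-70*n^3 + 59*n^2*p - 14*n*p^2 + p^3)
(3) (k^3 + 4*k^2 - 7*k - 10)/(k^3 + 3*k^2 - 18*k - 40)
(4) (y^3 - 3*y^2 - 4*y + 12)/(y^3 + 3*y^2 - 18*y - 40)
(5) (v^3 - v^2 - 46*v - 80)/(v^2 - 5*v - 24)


(1) = (g + 6)/(g^2 + 10*sqrt(2)*g + 42)
(2) = (-14*n^2 - 5*n*p + p^2)/(10*n^2 - 7*n*p + p^2)
(3) = (k^2 - k - 2)/(k^2 - 2*k - 8)
(4) = (y^2 - 5*y + 6)/(y^2 + y - 20)
(5) = (v^2 + 7*v + 10)/(v + 3)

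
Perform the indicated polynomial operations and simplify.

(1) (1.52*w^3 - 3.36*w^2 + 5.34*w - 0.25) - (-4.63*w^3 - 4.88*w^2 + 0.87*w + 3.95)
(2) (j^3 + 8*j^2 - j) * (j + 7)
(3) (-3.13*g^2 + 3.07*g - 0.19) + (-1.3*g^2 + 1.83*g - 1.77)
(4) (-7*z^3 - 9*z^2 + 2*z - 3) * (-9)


(1) = 6.15*w^3 + 1.52*w^2 + 4.47*w - 4.2
(2) = j^4 + 15*j^3 + 55*j^2 - 7*j
(3) = -4.43*g^2 + 4.9*g - 1.96
(4) = 63*z^3 + 81*z^2 - 18*z + 27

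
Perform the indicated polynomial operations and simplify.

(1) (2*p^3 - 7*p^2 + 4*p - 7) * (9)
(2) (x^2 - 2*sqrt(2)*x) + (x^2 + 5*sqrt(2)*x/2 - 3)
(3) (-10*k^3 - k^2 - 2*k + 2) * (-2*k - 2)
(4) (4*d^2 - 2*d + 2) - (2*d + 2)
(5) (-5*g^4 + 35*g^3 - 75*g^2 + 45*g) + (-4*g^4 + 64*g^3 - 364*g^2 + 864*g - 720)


(1) = 18*p^3 - 63*p^2 + 36*p - 63
(2) = 2*x^2 + sqrt(2)*x/2 - 3
(3) = 20*k^4 + 22*k^3 + 6*k^2 - 4
(4) = 4*d^2 - 4*d
(5) = -9*g^4 + 99*g^3 - 439*g^2 + 909*g - 720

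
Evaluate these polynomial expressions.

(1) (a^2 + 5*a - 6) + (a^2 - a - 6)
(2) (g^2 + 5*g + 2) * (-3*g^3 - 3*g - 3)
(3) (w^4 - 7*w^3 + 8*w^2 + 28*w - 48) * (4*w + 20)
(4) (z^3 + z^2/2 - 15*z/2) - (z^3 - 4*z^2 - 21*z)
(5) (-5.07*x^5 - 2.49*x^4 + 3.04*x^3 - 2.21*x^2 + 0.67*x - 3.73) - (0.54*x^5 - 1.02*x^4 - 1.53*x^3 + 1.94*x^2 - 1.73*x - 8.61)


(1) = 2*a^2 + 4*a - 12
(2) = -3*g^5 - 15*g^4 - 9*g^3 - 18*g^2 - 21*g - 6
(3) = 4*w^5 - 8*w^4 - 108*w^3 + 272*w^2 + 368*w - 960
(4) = 9*z^2/2 + 27*z/2
(5) = -5.61*x^5 - 1.47*x^4 + 4.57*x^3 - 4.15*x^2 + 2.4*x + 4.88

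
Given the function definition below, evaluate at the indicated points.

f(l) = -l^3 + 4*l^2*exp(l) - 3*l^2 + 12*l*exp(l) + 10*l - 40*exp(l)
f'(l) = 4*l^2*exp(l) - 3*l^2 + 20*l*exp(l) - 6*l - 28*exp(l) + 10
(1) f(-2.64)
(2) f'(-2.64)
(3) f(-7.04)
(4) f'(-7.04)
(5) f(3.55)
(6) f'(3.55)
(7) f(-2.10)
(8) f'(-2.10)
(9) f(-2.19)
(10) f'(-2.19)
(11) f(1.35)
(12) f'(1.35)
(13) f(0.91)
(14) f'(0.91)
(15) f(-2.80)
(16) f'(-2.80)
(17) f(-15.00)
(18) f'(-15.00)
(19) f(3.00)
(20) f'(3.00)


(1) = -32.03
(2) = 1.15
(3) = 129.89
(4) = -96.42
(5) = 1798.41
(6) = 3202.80
(7) = -30.79
(8) = 2.96
(9) = -31.06
(10) = 2.86
(11) = -58.11
(12) = 20.70
(13) = -58.15
(14) = -14.06
(15) = -32.14
(16) = 0.08
(17) = 2550.00
(18) = -575.00
(19) = 618.74
(20) = 1330.82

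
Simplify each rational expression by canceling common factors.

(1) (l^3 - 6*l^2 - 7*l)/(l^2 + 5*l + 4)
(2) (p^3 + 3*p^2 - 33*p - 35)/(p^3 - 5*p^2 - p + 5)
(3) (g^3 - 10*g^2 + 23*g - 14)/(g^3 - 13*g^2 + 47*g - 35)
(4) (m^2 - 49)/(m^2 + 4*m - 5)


(1) = (l^2 - 7*l)/(l + 4)
(2) = (p + 7)/(p - 1)
(3) = (g - 2)/(g - 5)
(4) = (m^2 - 49)/(m^2 + 4*m - 5)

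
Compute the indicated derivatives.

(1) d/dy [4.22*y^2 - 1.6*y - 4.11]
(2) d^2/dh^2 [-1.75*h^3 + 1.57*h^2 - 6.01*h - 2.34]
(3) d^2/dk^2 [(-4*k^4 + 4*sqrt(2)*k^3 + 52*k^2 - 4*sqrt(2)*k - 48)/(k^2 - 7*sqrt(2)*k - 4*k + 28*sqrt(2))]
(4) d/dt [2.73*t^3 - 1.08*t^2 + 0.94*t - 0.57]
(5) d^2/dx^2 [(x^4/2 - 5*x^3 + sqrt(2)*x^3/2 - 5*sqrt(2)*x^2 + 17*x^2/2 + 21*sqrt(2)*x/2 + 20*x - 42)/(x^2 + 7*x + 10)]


(1) = 8.44*y - 1.6
(2) = 3.14 - 10.5*h
(3) = 8*(-k^6 + 12*k^5 + 21*sqrt(2)*k^5 - 252*sqrt(2)*k^4 - 342*k^4 + 1100*sqrt(2)*k^3 + 3244*k^3 - 10116*k^2 - 2268*sqrt(2)*k^2 + 312*k + 4956*sqrt(2)*k - 728*sqrt(2) + 18792)/(k^6 - 21*sqrt(2)*k^5 - 12*k^5 + 342*k^4 + 252*sqrt(2)*k^4 - 3592*k^3 - 1694*sqrt(2)*k^3 + 9576*sqrt(2)*k^2 + 14112*k^2 - 32928*sqrt(2)*k - 18816*k + 43904*sqrt(2))
(4) = 8.19*t^2 - 2.16*t + 0.94
(5) = (x^6 + 21*x^5 + 177*x^4 + 91*x^3 + 130*sqrt(2)*x^3 - 2262*x^2 + 510*sqrt(2)*x^2 - 5964*x - 330*sqrt(2)*x - 4376 - 2470*sqrt(2))/(x^6 + 21*x^5 + 177*x^4 + 763*x^3 + 1770*x^2 + 2100*x + 1000)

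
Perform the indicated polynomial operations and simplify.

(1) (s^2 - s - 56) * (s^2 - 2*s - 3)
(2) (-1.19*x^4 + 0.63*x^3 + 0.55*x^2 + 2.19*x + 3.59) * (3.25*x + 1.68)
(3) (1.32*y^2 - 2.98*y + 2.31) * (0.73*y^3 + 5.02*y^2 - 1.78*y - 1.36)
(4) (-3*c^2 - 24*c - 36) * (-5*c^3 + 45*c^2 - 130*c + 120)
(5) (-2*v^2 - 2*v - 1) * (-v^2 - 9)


(1) = s^4 - 3*s^3 - 57*s^2 + 115*s + 168
(2) = -3.8675*x^5 + 0.0483*x^4 + 2.8459*x^3 + 8.0415*x^2 + 15.3467*x + 6.0312
(3) = 0.9636*y^5 + 4.451*y^4 - 15.6229*y^3 + 15.1054*y^2 - 0.059*y - 3.1416
(4) = 15*c^5 - 15*c^4 - 510*c^3 + 1140*c^2 + 1800*c - 4320
(5) = 2*v^4 + 2*v^3 + 19*v^2 + 18*v + 9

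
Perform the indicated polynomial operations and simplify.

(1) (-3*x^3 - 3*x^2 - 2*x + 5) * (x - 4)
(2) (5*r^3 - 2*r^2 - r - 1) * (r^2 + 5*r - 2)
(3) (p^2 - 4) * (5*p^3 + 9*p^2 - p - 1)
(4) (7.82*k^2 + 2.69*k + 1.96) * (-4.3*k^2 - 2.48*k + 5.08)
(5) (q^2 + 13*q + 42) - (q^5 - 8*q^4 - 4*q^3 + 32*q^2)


(1) = -3*x^4 + 9*x^3 + 10*x^2 + 13*x - 20
(2) = 5*r^5 + 23*r^4 - 21*r^3 - 2*r^2 - 3*r + 2
(3) = 5*p^5 + 9*p^4 - 21*p^3 - 37*p^2 + 4*p + 4
(4) = -33.626*k^4 - 30.9606*k^3 + 24.6264*k^2 + 8.8044*k + 9.9568
(5) = -q^5 + 8*q^4 + 4*q^3 - 31*q^2 + 13*q + 42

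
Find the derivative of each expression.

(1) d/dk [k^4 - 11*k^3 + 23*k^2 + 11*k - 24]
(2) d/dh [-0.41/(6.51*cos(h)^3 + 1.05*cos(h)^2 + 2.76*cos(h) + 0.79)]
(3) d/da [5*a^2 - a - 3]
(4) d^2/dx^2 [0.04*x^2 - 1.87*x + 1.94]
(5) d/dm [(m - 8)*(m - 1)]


(1) = 4*k^3 - 33*k^2 + 46*k + 11
(2) = (8.0073*sin(h)^2 - 0.861*cos(h) - 9.1389)*sin(h)/(6.51*cos(h)^3 + 1.05*cos(h)^2 + 2.76*cos(h) + 0.79)^2
(3) = 10*a - 1
(4) = 0.0800000000000000
(5) = 2*m - 9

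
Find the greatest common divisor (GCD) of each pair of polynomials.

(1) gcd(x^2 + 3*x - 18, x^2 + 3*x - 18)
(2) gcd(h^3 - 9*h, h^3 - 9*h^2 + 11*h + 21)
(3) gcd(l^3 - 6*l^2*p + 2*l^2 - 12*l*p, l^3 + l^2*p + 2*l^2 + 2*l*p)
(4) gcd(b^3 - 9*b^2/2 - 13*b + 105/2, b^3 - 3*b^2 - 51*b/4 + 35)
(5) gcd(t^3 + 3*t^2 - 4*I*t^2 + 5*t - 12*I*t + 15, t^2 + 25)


(1) = x^2 + 3*x - 18
(2) = h - 3
(3) = l^2 + 2*l
(4) = gcd((b - 5)*(b - 3)*(b + 7/2), (b - 4)*(b - 5/2)*(b + 7/2)) = b + 7/2
(5) = gcd((t + 3)*(t - 5*I)*(t + I), (t - 5*I)*(t + 5*I)) = t - 5*I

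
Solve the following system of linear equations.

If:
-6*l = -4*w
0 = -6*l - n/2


Then:
l = 2*w/3
n = -8*w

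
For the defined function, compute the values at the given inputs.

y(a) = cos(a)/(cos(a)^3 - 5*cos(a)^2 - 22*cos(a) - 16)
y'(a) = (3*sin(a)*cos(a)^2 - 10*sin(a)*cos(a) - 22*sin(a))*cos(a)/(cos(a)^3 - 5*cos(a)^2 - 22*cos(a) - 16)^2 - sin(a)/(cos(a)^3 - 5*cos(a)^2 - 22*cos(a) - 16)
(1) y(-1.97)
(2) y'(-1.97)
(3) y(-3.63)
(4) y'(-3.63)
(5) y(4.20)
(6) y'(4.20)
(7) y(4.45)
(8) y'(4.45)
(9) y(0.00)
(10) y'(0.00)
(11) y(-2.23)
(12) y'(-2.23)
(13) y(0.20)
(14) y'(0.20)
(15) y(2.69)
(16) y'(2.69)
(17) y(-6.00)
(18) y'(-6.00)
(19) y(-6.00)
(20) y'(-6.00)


(1) = 0.05
(2) = -0.20
(3) = 0.76
(4) = 3.74
(5) = 0.08
(6) = -0.30
(7) = 0.02
(8) = -0.13
(9) = -0.02
(10) = 0.00
(11) = 0.13
(12) = -0.50
(13) = -0.02
(14) = 0.00
(15) = 0.92
(16) = 4.75
(17) = -0.02
(18) = 0.00
(19) = -0.02
(20) = 0.00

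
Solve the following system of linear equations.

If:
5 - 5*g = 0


Then:
g = 1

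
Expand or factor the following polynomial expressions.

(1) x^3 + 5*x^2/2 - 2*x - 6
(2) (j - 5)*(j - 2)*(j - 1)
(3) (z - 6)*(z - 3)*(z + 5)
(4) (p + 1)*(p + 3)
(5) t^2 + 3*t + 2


(1) = (x - 3/2)*(x + 2)^2
(2) = j^3 - 8*j^2 + 17*j - 10
(3) = z^3 - 4*z^2 - 27*z + 90
(4) = p^2 + 4*p + 3
(5) = (t + 1)*(t + 2)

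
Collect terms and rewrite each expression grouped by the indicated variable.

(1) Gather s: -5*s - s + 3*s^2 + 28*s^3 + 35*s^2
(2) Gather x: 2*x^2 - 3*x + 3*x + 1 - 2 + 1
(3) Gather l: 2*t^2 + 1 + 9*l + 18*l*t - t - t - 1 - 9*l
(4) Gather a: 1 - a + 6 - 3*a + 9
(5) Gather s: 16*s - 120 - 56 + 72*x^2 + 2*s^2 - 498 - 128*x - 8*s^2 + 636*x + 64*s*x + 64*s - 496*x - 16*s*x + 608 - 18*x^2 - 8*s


(1) = 28*s^3 + 38*s^2 - 6*s
(2) = 2*x^2
(3) = 18*l*t + 2*t^2 - 2*t
(4) = 16 - 4*a
(5) = -6*s^2 + s*(48*x + 72) + 54*x^2 + 12*x - 66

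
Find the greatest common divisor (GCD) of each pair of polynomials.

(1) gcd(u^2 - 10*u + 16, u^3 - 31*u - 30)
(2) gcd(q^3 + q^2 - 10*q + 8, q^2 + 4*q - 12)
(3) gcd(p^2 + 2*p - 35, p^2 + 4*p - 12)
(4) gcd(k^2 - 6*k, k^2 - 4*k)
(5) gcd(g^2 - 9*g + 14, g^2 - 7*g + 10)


(1) = 1
(2) = q - 2
(3) = gcd((p - 5)*(p + 7), (p - 2)*(p + 6)) = 1
(4) = k
(5) = g - 2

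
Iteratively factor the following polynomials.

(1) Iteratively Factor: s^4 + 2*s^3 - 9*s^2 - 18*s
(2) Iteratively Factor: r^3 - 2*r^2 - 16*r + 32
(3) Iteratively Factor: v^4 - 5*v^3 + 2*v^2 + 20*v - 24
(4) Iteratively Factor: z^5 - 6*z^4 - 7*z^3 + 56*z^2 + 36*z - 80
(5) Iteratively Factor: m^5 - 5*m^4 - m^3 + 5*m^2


(1) = (s)*(s^3 + 2*s^2 - 9*s - 18) = s*(s - 3)*(s^2 + 5*s + 6) = s*(s - 3)*(s + 3)*(s + 2)
(2) = (r - 4)*(r^2 + 2*r - 8) = (r - 4)*(r + 4)*(r - 2)
(3) = (v + 2)*(v^3 - 7*v^2 + 16*v - 12) = (v - 3)*(v + 2)*(v^2 - 4*v + 4) = (v - 3)*(v - 2)*(v + 2)*(v - 2)
(4) = (z - 5)*(z^4 - z^3 - 12*z^2 - 4*z + 16) = (z - 5)*(z + 2)*(z^3 - 3*z^2 - 6*z + 8) = (z - 5)*(z - 4)*(z + 2)*(z^2 + z - 2) = (z - 5)*(z - 4)*(z + 2)^2*(z - 1)
(5) = (m - 5)*(m^4 - m^2) = (m - 5)*(m + 1)*(m^3 - m^2) = m*(m - 5)*(m + 1)*(m^2 - m) = m^2*(m - 5)*(m + 1)*(m - 1)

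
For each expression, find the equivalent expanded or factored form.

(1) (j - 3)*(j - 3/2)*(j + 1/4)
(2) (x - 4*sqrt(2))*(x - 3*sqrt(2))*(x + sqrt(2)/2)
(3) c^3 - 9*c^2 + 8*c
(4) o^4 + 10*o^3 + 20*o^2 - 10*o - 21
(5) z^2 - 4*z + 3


(1) = j^3 - 17*j^2/4 + 27*j/8 + 9/8
(2) = x^3 - 13*sqrt(2)*x^2/2 + 17*x + 12*sqrt(2)
(3) = c*(c - 8)*(c - 1)
(4) = (o - 1)*(o + 1)*(o + 3)*(o + 7)
(5) = (z - 3)*(z - 1)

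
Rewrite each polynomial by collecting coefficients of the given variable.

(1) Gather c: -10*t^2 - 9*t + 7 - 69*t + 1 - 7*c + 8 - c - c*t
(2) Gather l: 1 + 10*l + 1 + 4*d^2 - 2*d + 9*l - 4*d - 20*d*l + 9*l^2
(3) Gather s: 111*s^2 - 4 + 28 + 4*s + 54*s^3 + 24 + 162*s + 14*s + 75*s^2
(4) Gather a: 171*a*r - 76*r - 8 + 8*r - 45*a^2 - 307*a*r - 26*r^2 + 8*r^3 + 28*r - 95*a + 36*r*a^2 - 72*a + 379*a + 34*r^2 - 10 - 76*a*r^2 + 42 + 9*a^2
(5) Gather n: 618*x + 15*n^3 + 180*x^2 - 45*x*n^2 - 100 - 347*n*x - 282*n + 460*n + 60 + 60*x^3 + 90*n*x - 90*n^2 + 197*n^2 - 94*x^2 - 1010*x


(1) = c*(-t - 8) - 10*t^2 - 78*t + 16
(2) = 4*d^2 - 6*d + 9*l^2 + l*(19 - 20*d) + 2
(3) = 54*s^3 + 186*s^2 + 180*s + 48
(4) = a^2*(36*r - 36) + a*(-76*r^2 - 136*r + 212) + 8*r^3 + 8*r^2 - 40*r + 24
(5) = 15*n^3 + n^2*(107 - 45*x) + n*(178 - 257*x) + 60*x^3 + 86*x^2 - 392*x - 40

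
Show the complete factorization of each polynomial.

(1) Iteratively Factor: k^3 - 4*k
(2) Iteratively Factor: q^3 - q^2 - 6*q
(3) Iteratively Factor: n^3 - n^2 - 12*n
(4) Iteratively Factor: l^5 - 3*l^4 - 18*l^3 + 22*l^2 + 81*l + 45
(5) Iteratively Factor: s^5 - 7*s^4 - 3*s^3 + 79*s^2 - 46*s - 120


(1) = (k + 2)*(k^2 - 2*k) = (k - 2)*(k + 2)*(k)
(2) = (q + 2)*(q^2 - 3*q) = (q - 3)*(q + 2)*(q)
(3) = (n - 4)*(n^2 + 3*n) = n*(n - 4)*(n + 3)
(4) = (l + 3)*(l^4 - 6*l^3 + 22*l + 15) = (l + 1)*(l + 3)*(l^3 - 7*l^2 + 7*l + 15) = (l + 1)^2*(l + 3)*(l^2 - 8*l + 15) = (l - 5)*(l + 1)^2*(l + 3)*(l - 3)
(5) = (s - 2)*(s^4 - 5*s^3 - 13*s^2 + 53*s + 60) = (s - 2)*(s + 3)*(s^3 - 8*s^2 + 11*s + 20) = (s - 5)*(s - 2)*(s + 3)*(s^2 - 3*s - 4) = (s - 5)*(s - 2)*(s + 1)*(s + 3)*(s - 4)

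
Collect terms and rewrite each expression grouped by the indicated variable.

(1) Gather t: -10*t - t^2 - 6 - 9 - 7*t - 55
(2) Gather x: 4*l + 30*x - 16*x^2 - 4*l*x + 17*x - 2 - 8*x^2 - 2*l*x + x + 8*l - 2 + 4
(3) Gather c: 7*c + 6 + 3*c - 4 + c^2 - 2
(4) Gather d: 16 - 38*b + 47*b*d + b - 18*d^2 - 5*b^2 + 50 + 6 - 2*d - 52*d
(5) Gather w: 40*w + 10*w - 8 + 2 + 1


(1) = -t^2 - 17*t - 70
(2) = 12*l - 24*x^2 + x*(48 - 6*l)
(3) = c^2 + 10*c
(4) = -5*b^2 - 37*b - 18*d^2 + d*(47*b - 54) + 72
(5) = 50*w - 5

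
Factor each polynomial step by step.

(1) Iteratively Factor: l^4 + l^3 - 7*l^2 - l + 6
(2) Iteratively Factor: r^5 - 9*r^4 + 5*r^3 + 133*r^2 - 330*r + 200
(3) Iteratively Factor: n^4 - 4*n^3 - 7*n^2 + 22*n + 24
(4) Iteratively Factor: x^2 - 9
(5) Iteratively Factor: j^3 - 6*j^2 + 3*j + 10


(1) = (l + 3)*(l^3 - 2*l^2 - l + 2) = (l - 2)*(l + 3)*(l^2 - 1) = (l - 2)*(l + 1)*(l + 3)*(l - 1)
(2) = (r + 4)*(r^4 - 13*r^3 + 57*r^2 - 95*r + 50) = (r - 5)*(r + 4)*(r^3 - 8*r^2 + 17*r - 10) = (r - 5)*(r - 2)*(r + 4)*(r^2 - 6*r + 5) = (r - 5)^2*(r - 2)*(r + 4)*(r - 1)
(3) = (n - 4)*(n^3 - 7*n - 6) = (n - 4)*(n + 1)*(n^2 - n - 6) = (n - 4)*(n + 1)*(n + 2)*(n - 3)
(4) = (x - 3)*(x + 3)
(5) = (j - 2)*(j^2 - 4*j - 5) = (j - 5)*(j - 2)*(j + 1)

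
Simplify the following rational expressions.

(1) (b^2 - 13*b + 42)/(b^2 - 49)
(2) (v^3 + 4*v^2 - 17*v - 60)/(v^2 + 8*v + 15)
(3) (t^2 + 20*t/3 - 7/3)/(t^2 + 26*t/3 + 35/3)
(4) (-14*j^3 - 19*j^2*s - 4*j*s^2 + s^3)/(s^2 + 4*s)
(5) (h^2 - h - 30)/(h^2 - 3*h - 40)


(1) = (b - 6)/(b + 7)
(2) = v - 4
(3) = (3*t - 1)/(3*t + 5)
(4) = (-14*j^3 - 19*j^2*s - 4*j*s^2 + s^3)/(s^2 + 4*s)
(5) = (h - 6)/(h - 8)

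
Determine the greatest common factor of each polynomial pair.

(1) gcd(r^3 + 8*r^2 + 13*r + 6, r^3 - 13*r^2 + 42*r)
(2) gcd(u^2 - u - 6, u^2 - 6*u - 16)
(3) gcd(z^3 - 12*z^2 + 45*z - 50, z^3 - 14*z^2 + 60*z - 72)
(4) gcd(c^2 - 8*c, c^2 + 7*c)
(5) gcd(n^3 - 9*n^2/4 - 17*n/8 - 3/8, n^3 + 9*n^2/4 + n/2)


(1) = 1
(2) = gcd((u - 3)*(u + 2), (u - 8)*(u + 2)) = u + 2
(3) = gcd((z - 5)^2*(z - 2), (z - 6)^2*(z - 2)) = z - 2
(4) = gcd(c*(c - 8), c*(c + 7)) = c
(5) = n + 1/4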